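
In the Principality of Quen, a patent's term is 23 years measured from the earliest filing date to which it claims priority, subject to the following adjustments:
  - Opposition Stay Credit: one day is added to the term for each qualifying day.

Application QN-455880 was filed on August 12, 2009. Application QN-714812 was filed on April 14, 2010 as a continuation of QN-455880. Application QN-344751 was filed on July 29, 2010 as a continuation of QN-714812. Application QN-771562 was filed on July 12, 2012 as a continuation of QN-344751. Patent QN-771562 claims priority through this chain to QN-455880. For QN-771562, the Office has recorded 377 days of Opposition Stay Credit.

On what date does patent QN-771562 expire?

Earliest priority filing: 12 August 2009.
Base term: 12 August 2009 + 23 years → 12 August 2032.
Opposition Stay Credit: +377 days → 24 August 2033.

August 24, 2033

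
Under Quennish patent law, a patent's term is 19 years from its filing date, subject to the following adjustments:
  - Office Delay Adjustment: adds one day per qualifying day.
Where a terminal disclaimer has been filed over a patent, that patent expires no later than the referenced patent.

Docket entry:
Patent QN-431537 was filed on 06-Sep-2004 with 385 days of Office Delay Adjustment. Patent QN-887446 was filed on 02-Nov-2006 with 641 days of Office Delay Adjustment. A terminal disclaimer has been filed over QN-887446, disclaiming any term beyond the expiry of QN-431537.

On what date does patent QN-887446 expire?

September 25, 2024

Natural term of QN-887446:
  Base: filing + 19 years → 2 November 2025.
  Office Delay Adjustment: +641 days → 5 August 2027.
Expiry of referenced patent QN-431537:
  Base: filing + 19 years → 6 September 2023.
  Office Delay Adjustment: +385 days → 25 September 2024.
Terminal disclaimer: QN-887446 expires on the earlier of 5 August 2027 and 25 September 2024.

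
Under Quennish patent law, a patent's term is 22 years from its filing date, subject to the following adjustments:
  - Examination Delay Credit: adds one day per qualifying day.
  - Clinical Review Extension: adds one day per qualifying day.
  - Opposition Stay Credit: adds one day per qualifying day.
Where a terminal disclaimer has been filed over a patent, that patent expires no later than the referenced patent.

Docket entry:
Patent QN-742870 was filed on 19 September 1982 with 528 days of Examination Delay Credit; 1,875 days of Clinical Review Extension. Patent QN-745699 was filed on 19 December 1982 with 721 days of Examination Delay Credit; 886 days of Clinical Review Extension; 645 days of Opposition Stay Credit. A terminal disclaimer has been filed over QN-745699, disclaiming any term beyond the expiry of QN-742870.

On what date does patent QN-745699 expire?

February 18, 2011

Natural term of QN-745699:
  Base: filing + 22 years → 19 December 2004.
  Examination Delay Credit: +721 days → 10 December 2006.
  Clinical Review Extension: +886 days → 14 May 2009.
  Opposition Stay Credit: +645 days → 18 February 2011.
Expiry of referenced patent QN-742870:
  Base: filing + 22 years → 19 September 2004.
  Examination Delay Credit: +528 days → 1 March 2006.
  Clinical Review Extension: +1875 days → 19 April 2011.
Terminal disclaimer: QN-745699 expires on the earlier of 18 February 2011 and 19 April 2011.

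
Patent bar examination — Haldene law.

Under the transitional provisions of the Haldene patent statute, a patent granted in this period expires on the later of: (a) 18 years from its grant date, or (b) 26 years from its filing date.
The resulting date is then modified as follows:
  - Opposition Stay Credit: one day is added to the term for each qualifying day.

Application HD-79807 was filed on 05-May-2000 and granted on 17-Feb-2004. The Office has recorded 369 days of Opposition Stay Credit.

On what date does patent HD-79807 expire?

(a) grant + 18 years → 17 February 2022.
(b) filing + 26 years → 5 May 2026.
Later of the two: 5 May 2026.
Opposition Stay Credit: +369 days → 9 May 2027.

2027-05-09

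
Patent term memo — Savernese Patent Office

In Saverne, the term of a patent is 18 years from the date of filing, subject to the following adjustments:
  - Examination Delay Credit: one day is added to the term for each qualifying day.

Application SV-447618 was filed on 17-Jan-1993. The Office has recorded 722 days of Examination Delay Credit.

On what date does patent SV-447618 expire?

January 8, 2013

Base term: filing date + 18 years → 17 January 2011.
Examination Delay Credit: +722 days → 8 January 2013.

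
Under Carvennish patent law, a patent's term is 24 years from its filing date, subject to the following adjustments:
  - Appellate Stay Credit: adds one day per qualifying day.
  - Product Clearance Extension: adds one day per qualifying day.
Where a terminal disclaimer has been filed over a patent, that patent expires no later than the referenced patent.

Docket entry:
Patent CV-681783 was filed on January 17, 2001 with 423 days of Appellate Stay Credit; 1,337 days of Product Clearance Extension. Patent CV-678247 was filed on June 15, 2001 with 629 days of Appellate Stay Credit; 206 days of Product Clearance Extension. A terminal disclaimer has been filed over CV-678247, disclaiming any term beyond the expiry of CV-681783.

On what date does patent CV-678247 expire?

Natural term of CV-678247:
  Base: filing + 24 years → 15 June 2025.
  Appellate Stay Credit: +629 days → 6 March 2027.
  Product Clearance Extension: +206 days → 28 September 2027.
Expiry of referenced patent CV-681783:
  Base: filing + 24 years → 17 January 2025.
  Appellate Stay Credit: +423 days → 16 March 2026.
  Product Clearance Extension: +1337 days → 12 November 2029.
Terminal disclaimer: CV-678247 expires on the earlier of 28 September 2027 and 12 November 2029.

2027-09-28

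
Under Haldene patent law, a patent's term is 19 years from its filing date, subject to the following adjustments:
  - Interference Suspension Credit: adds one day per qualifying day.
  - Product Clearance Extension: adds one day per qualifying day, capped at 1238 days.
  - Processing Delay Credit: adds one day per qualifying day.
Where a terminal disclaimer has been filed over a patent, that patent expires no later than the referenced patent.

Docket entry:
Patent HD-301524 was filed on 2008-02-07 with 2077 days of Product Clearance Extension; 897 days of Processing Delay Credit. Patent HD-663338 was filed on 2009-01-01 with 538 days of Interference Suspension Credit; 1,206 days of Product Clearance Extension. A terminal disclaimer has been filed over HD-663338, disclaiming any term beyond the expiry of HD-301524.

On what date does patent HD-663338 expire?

Natural term of HD-663338:
  Base: filing + 19 years → 1 January 2028.
  Interference Suspension Credit: +538 days → 22 June 2029.
  Product Clearance Extension: 1206 days (within the 1238-day cap) → +1206 days → 10 October 2032.
Expiry of referenced patent HD-301524:
  Base: filing + 19 years → 7 February 2027.
  Product Clearance Extension: 2077 days claimed exceeds the 1238-day cap, so +1238 days → 29 June 2030.
  Processing Delay Credit: +897 days → 12 December 2032.
Terminal disclaimer: HD-663338 expires on the earlier of 10 October 2032 and 12 December 2032.

October 10, 2032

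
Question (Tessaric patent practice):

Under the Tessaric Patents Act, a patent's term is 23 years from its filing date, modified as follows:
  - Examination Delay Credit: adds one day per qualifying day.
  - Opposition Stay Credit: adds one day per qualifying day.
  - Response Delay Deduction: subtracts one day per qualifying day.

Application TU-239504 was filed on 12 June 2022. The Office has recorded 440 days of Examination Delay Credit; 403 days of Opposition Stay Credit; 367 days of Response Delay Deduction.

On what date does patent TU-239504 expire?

Base term: filing date + 23 years → 12 June 2045.
Examination Delay Credit: +440 days → 26 August 2046.
Opposition Stay Credit: +403 days → 3 October 2047.
Response Delay Deduction: −367 days → 1 October 2046.

October 1, 2046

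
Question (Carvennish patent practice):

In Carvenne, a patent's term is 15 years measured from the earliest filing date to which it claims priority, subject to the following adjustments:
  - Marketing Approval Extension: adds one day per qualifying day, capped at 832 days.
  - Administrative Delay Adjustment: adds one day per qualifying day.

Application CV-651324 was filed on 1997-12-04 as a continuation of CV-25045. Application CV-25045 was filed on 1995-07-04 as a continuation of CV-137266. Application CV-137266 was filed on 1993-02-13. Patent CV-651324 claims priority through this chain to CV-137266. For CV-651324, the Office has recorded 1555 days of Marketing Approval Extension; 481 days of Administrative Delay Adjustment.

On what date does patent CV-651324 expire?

2011-09-18

Earliest priority filing: 13 February 1993.
Base term: 13 February 1993 + 15 years → 13 February 2008.
Marketing Approval Extension: 1555 days claimed exceeds the 832-day cap, so +832 days → 25 May 2010.
Administrative Delay Adjustment: +481 days → 18 September 2011.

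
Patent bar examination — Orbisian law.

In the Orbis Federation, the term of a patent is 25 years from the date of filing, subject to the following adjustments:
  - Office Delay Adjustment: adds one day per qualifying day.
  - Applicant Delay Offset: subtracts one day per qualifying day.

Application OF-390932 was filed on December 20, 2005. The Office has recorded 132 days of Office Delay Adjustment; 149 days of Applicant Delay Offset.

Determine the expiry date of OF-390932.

Base term: filing date + 25 years → 20 December 2030.
Office Delay Adjustment: +132 days → 1 May 2031.
Applicant Delay Offset: −149 days → 3 December 2030.

December 3, 2030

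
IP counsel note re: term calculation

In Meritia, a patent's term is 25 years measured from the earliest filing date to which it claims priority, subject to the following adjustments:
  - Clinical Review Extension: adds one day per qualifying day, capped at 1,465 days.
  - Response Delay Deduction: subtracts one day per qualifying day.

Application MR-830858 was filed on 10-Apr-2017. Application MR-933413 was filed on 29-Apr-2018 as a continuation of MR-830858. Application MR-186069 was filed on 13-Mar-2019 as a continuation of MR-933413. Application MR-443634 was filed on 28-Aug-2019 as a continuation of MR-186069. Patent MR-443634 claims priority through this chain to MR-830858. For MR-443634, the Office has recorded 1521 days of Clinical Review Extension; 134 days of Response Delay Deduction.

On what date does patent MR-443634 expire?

2045-12-01

Earliest priority filing: 10 April 2017.
Base term: 10 April 2017 + 25 years → 10 April 2042.
Clinical Review Extension: 1521 days claimed exceeds the 1465-day cap, so +1465 days → 14 April 2046.
Response Delay Deduction: −134 days → 1 December 2045.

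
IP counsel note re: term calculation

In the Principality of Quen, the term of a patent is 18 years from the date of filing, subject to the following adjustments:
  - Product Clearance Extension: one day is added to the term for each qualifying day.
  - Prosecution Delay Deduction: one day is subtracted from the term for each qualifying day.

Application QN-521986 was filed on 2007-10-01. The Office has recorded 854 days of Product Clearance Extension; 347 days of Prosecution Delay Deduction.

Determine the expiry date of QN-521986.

Base term: filing date + 18 years → 1 October 2025.
Product Clearance Extension: +854 days → 2 February 2028.
Prosecution Delay Deduction: −347 days → 20 February 2027.

2027-02-20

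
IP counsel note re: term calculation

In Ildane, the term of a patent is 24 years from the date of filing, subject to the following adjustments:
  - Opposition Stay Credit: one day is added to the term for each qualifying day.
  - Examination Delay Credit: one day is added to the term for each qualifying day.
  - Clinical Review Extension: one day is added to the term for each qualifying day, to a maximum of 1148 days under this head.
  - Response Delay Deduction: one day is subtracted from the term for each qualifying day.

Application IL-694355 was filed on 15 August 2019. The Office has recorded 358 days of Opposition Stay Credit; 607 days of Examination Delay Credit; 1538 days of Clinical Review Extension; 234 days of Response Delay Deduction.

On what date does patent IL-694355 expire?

Base term: filing date + 24 years → 15 August 2043.
Opposition Stay Credit: +358 days → 7 August 2044.
Examination Delay Credit: +607 days → 6 April 2046.
Clinical Review Extension: 1538 days claimed exceeds the 1148-day cap, so +1148 days → 28 May 2049.
Response Delay Deduction: −234 days → 6 October 2048.

October 6, 2048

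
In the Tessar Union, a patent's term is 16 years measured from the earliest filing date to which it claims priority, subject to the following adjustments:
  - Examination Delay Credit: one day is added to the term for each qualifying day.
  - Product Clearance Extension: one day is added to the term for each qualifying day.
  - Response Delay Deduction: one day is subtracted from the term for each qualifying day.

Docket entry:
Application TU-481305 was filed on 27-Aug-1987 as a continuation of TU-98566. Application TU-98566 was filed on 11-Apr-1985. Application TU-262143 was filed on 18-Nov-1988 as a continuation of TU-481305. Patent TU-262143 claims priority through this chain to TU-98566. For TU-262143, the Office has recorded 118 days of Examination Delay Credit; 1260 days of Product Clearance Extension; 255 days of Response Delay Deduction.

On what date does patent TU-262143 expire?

Earliest priority filing: 11 April 1985.
Base term: 11 April 1985 + 16 years → 11 April 2001.
Examination Delay Credit: +118 days → 7 August 2001.
Product Clearance Extension: +1260 days → 18 January 2005.
Response Delay Deduction: −255 days → 8 May 2004.

2004-05-08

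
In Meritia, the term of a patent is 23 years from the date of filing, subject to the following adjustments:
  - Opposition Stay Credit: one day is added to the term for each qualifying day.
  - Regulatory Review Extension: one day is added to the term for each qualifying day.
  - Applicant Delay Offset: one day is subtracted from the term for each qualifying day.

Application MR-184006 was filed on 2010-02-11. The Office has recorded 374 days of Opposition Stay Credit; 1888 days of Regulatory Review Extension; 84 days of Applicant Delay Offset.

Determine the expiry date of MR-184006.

Base term: filing date + 23 years → 11 February 2033.
Opposition Stay Credit: +374 days → 20 February 2034.
Regulatory Review Extension: +1888 days → 23 April 2039.
Applicant Delay Offset: −84 days → 29 January 2039.

January 29, 2039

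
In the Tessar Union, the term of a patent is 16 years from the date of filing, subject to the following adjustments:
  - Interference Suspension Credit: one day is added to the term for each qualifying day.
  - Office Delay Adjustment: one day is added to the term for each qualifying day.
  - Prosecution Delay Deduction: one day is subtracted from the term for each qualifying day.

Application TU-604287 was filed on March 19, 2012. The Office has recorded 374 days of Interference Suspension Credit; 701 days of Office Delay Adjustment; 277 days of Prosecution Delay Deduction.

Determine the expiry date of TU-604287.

Base term: filing date + 16 years → 19 March 2028.
Interference Suspension Credit: +374 days → 28 March 2029.
Office Delay Adjustment: +701 days → 27 February 2031.
Prosecution Delay Deduction: −277 days → 26 May 2030.

May 26, 2030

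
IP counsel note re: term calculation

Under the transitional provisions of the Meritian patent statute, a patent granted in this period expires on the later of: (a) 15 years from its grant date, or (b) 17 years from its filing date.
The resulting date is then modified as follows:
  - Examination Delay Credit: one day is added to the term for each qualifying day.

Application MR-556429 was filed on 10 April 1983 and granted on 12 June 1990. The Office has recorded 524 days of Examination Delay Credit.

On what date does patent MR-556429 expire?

2006-11-18

(a) grant + 15 years → 12 June 2005.
(b) filing + 17 years → 10 April 2000.
Later of the two: 12 June 2005.
Examination Delay Credit: +524 days → 18 November 2006.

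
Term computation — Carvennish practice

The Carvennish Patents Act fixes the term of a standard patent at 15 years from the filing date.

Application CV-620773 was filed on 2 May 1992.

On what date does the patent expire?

2007-05-02

Filing date + 15 years → 2 May 2007.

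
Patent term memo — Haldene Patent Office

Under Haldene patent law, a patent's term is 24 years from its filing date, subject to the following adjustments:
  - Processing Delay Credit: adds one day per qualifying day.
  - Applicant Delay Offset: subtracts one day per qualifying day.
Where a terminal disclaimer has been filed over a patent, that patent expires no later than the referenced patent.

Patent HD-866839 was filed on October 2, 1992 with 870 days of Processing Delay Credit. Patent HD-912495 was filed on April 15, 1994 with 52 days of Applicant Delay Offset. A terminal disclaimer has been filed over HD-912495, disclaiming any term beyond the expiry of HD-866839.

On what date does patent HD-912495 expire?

Natural term of HD-912495:
  Base: filing + 24 years → 15 April 2018.
  Applicant Delay Offset: −52 days → 22 February 2018.
Expiry of referenced patent HD-866839:
  Base: filing + 24 years → 2 October 2016.
  Processing Delay Credit: +870 days → 19 February 2019.
Terminal disclaimer: HD-912495 expires on the earlier of 22 February 2018 and 19 February 2019.

2018-02-22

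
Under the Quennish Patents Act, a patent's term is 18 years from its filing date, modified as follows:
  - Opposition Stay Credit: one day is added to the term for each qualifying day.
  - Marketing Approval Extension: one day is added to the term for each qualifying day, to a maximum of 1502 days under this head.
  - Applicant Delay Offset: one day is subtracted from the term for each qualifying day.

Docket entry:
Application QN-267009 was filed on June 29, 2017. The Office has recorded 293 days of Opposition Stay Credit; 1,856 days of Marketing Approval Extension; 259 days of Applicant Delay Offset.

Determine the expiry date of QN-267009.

September 12, 2039

Base term: filing date + 18 years → 29 June 2035.
Opposition Stay Credit: +293 days → 17 April 2036.
Marketing Approval Extension: 1856 days claimed exceeds the 1502-day cap, so +1502 days → 28 May 2040.
Applicant Delay Offset: −259 days → 12 September 2039.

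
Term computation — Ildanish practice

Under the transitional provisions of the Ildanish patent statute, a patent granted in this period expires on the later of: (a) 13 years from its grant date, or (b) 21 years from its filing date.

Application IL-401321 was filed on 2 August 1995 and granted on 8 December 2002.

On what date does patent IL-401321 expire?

(a) grant + 13 years → 8 December 2015.
(b) filing + 21 years → 2 August 2016.
Later of the two: 2 August 2016.

2016-08-02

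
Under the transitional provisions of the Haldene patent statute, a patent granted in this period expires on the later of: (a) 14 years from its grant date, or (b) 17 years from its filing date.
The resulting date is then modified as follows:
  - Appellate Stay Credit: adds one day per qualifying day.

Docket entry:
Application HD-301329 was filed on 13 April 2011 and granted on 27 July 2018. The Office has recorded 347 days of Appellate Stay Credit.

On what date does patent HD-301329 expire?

(a) grant + 14 years → 27 July 2032.
(b) filing + 17 years → 13 April 2028.
Later of the two: 27 July 2032.
Appellate Stay Credit: +347 days → 9 July 2033.

2033-07-09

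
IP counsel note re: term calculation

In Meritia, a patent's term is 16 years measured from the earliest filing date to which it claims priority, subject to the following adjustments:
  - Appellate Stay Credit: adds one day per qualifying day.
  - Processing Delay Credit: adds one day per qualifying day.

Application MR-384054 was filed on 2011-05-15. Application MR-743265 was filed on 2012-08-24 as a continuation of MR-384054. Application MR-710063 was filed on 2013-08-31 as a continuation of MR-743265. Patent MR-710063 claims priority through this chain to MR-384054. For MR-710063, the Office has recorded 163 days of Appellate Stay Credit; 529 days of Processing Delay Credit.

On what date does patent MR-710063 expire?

Earliest priority filing: 15 May 2011.
Base term: 15 May 2011 + 16 years → 15 May 2027.
Appellate Stay Credit: +163 days → 25 October 2027.
Processing Delay Credit: +529 days → 6 April 2029.

April 6, 2029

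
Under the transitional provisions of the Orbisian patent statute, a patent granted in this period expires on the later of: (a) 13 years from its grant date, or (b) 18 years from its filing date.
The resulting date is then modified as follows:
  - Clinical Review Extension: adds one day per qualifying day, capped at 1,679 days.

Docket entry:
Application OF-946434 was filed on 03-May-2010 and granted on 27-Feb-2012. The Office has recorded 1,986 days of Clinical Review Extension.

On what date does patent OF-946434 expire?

2032-12-07

(a) grant + 13 years → 27 February 2025.
(b) filing + 18 years → 3 May 2028.
Later of the two: 3 May 2028.
Clinical Review Extension: 1986 days claimed exceeds the 1679-day cap, so +1679 days → 7 December 2032.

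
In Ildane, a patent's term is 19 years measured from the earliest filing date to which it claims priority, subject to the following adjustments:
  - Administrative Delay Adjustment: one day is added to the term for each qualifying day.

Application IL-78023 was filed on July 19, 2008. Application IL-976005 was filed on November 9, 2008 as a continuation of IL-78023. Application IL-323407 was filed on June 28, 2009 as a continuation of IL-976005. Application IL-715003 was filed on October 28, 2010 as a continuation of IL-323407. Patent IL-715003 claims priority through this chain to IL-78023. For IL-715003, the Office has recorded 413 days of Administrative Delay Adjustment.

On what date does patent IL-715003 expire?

September 4, 2028

Earliest priority filing: 19 July 2008.
Base term: 19 July 2008 + 19 years → 19 July 2027.
Administrative Delay Adjustment: +413 days → 4 September 2028.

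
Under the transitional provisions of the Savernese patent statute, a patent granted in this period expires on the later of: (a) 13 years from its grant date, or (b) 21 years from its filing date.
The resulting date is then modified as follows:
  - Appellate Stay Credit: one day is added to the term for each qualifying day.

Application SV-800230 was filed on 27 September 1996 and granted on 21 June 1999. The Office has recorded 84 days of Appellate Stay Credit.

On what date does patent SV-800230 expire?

December 20, 2017

(a) grant + 13 years → 21 June 2012.
(b) filing + 21 years → 27 September 2017.
Later of the two: 27 September 2017.
Appellate Stay Credit: +84 days → 20 December 2017.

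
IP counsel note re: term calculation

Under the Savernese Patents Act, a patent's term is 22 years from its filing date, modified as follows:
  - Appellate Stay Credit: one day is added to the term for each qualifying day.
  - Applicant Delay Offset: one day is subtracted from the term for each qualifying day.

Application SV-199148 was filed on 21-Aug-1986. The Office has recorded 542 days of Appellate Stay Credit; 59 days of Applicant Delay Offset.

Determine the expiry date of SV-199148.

December 17, 2009

Base term: filing date + 22 years → 21 August 2008.
Appellate Stay Credit: +542 days → 14 February 2010.
Applicant Delay Offset: −59 days → 17 December 2009.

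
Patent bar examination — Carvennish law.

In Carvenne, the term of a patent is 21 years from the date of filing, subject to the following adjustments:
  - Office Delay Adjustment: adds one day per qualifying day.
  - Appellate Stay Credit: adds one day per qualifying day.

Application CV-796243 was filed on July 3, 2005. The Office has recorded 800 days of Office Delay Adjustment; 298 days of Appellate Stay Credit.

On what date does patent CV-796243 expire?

Base term: filing date + 21 years → 3 July 2026.
Office Delay Adjustment: +800 days → 10 September 2028.
Appellate Stay Credit: +298 days → 5 July 2029.

July 5, 2029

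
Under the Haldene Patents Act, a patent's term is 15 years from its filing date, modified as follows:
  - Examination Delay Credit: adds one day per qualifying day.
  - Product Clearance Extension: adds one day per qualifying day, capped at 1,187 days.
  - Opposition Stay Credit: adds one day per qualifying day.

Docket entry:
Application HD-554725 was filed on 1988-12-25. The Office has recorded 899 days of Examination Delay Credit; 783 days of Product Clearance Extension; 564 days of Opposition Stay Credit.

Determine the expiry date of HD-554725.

Base term: filing date + 15 years → 25 December 2003.
Examination Delay Credit: +899 days → 11 June 2006.
Product Clearance Extension: 783 days (within the 1187-day cap) → +783 days → 2 August 2008.
Opposition Stay Credit: +564 days → 17 February 2010.

2010-02-17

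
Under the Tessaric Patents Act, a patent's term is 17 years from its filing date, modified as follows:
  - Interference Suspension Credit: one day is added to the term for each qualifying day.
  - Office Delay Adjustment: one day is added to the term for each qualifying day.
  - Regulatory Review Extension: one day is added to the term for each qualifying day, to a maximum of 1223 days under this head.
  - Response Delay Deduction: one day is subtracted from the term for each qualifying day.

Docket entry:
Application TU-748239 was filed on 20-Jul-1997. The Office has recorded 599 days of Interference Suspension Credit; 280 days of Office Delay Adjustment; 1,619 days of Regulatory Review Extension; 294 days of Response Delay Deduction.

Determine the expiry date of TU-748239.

2019-07-02

Base term: filing date + 17 years → 20 July 2014.
Interference Suspension Credit: +599 days → 10 March 2016.
Office Delay Adjustment: +280 days → 15 December 2016.
Regulatory Review Extension: 1619 days claimed exceeds the 1223-day cap, so +1223 days → 21 April 2020.
Response Delay Deduction: −294 days → 2 July 2019.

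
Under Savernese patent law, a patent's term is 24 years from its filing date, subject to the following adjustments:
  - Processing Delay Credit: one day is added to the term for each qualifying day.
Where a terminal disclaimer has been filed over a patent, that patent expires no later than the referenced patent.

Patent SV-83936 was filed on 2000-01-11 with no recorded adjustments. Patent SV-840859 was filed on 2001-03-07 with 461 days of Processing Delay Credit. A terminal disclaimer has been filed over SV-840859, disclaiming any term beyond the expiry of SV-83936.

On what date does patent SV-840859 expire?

January 11, 2024

Natural term of SV-840859:
  Base: filing + 24 years → 7 March 2025.
  Processing Delay Credit: +461 days → 11 June 2026.
Expiry of referenced patent SV-83936:
  Base: filing + 24 years → 11 January 2024.
Terminal disclaimer: SV-840859 expires on the earlier of 11 June 2026 and 11 January 2024.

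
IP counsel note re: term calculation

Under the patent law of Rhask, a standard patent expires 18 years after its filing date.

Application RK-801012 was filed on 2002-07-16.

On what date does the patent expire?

Filing date + 18 years → 16 July 2020.

2020-07-16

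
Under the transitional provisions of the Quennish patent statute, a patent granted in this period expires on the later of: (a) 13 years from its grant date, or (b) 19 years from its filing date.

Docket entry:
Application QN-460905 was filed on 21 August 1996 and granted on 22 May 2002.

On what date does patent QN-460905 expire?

(a) grant + 13 years → 22 May 2015.
(b) filing + 19 years → 21 August 2015.
Later of the two: 21 August 2015.

August 21, 2015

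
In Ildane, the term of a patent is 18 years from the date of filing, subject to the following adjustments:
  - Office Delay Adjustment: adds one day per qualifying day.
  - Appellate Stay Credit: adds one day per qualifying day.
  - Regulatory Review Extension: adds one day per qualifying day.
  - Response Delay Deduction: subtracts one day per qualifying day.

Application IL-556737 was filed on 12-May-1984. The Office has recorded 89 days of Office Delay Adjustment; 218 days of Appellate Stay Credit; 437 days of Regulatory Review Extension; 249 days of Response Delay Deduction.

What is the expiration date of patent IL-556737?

2003-09-19

Base term: filing date + 18 years → 12 May 2002.
Office Delay Adjustment: +89 days → 9 August 2002.
Appellate Stay Credit: +218 days → 15 March 2003.
Regulatory Review Extension: +437 days → 25 May 2004.
Response Delay Deduction: −249 days → 19 September 2003.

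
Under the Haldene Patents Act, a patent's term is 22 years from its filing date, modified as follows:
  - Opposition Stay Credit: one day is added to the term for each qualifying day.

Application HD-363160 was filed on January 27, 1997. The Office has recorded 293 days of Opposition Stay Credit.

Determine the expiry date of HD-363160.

November 16, 2019

Base term: filing date + 22 years → 27 January 2019.
Opposition Stay Credit: +293 days → 16 November 2019.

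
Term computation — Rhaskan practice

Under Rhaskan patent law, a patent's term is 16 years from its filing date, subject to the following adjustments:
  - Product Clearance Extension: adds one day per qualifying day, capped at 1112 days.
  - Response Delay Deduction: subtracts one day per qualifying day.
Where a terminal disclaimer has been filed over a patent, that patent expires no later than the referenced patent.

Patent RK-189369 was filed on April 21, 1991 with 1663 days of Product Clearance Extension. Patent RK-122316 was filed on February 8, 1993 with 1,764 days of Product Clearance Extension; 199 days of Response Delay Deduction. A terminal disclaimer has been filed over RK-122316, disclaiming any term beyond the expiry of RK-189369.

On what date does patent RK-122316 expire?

May 7, 2010

Natural term of RK-122316:
  Base: filing + 16 years → 8 February 2009.
  Product Clearance Extension: 1764 days claimed exceeds the 1112-day cap, so +1112 days → 25 February 2012.
  Response Delay Deduction: −199 days → 10 August 2011.
Expiry of referenced patent RK-189369:
  Base: filing + 16 years → 21 April 2007.
  Product Clearance Extension: 1663 days claimed exceeds the 1112-day cap, so +1112 days → 7 May 2010.
Terminal disclaimer: RK-122316 expires on the earlier of 10 August 2011 and 7 May 2010.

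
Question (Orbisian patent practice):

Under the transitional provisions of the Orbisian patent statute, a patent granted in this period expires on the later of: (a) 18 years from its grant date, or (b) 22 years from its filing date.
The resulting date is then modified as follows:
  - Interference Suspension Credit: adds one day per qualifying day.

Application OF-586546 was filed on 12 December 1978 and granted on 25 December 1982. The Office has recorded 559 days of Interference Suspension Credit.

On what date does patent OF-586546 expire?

2002-07-07

(a) grant + 18 years → 25 December 2000.
(b) filing + 22 years → 12 December 2000.
Later of the two: 25 December 2000.
Interference Suspension Credit: +559 days → 7 July 2002.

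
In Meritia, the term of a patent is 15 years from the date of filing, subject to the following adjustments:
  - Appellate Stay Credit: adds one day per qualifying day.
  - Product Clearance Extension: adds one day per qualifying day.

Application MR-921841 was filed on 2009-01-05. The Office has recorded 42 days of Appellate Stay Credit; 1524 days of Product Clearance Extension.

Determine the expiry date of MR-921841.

April 19, 2028

Base term: filing date + 15 years → 5 January 2024.
Appellate Stay Credit: +42 days → 16 February 2024.
Product Clearance Extension: +1524 days → 19 April 2028.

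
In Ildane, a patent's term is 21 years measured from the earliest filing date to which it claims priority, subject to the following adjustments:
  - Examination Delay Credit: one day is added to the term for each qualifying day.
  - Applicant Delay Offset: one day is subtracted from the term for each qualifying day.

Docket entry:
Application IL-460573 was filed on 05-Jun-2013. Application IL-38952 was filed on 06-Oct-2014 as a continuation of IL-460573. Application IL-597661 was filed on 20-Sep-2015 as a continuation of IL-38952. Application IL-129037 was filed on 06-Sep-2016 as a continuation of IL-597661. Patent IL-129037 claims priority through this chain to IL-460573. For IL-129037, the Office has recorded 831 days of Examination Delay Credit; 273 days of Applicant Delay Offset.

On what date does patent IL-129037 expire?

Earliest priority filing: 5 June 2013.
Base term: 5 June 2013 + 21 years → 5 June 2034.
Examination Delay Credit: +831 days → 13 September 2036.
Applicant Delay Offset: −273 days → 15 December 2035.

2035-12-15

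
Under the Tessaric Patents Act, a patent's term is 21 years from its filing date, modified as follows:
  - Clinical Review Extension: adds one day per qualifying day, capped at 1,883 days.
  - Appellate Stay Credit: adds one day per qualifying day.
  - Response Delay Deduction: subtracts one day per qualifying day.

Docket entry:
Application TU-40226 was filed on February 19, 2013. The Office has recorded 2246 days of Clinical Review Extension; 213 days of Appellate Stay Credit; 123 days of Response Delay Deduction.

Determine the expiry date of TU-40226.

July 16, 2039

Base term: filing date + 21 years → 19 February 2034.
Clinical Review Extension: 2246 days claimed exceeds the 1883-day cap, so +1883 days → 17 April 2039.
Appellate Stay Credit: +213 days → 16 November 2039.
Response Delay Deduction: −123 days → 16 July 2039.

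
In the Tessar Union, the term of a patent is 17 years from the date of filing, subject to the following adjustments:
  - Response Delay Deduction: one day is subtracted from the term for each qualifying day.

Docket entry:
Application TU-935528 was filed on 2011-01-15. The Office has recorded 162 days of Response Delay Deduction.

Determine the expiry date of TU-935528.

2027-08-06

Base term: filing date + 17 years → 15 January 2028.
Response Delay Deduction: −162 days → 6 August 2027.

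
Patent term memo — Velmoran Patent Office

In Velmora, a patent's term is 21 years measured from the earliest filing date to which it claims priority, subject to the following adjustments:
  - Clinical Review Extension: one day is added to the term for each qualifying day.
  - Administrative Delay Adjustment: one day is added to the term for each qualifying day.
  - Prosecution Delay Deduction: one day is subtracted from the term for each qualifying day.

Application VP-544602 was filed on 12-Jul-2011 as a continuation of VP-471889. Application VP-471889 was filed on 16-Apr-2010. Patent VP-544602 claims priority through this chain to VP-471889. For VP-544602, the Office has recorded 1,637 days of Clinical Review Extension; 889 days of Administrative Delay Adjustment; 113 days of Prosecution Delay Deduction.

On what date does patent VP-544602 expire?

2037-11-23

Earliest priority filing: 16 April 2010.
Base term: 16 April 2010 + 21 years → 16 April 2031.
Clinical Review Extension: +1637 days → 9 October 2035.
Administrative Delay Adjustment: +889 days → 16 March 2038.
Prosecution Delay Deduction: −113 days → 23 November 2037.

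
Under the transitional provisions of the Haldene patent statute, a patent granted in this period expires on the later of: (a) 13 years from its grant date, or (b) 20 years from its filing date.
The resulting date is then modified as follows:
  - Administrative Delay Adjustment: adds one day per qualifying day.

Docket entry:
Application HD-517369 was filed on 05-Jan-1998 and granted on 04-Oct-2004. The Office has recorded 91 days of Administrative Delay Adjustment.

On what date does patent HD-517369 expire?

(a) grant + 13 years → 4 October 2017.
(b) filing + 20 years → 5 January 2018.
Later of the two: 5 January 2018.
Administrative Delay Adjustment: +91 days → 6 April 2018.

April 6, 2018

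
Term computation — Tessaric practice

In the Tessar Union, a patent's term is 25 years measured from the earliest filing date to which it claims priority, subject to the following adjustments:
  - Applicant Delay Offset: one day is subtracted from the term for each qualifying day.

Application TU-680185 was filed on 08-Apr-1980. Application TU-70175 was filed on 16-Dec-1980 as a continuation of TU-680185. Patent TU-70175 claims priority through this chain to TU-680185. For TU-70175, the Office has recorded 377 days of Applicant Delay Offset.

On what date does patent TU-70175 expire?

Earliest priority filing: 8 April 1980.
Base term: 8 April 1980 + 25 years → 8 April 2005.
Applicant Delay Offset: −377 days → 27 March 2004.

2004-03-27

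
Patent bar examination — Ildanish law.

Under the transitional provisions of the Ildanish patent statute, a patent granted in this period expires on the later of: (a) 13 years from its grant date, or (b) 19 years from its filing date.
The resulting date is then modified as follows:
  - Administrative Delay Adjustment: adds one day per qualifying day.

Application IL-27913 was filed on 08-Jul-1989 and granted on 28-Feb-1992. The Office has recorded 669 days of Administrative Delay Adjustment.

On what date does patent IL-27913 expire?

(a) grant + 13 years → 28 February 2005.
(b) filing + 19 years → 8 July 2008.
Later of the two: 8 July 2008.
Administrative Delay Adjustment: +669 days → 8 May 2010.

May 8, 2010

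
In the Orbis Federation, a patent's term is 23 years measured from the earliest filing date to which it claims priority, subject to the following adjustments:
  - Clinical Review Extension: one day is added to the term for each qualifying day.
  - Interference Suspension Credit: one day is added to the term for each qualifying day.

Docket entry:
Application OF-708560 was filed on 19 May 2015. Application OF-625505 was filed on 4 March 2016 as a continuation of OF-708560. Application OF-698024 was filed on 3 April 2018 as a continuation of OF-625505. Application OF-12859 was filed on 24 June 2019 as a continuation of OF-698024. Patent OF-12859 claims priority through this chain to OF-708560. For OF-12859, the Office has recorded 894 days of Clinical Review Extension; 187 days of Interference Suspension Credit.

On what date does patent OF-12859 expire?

Earliest priority filing: 19 May 2015.
Base term: 19 May 2015 + 23 years → 19 May 2038.
Clinical Review Extension: +894 days → 29 October 2040.
Interference Suspension Credit: +187 days → 4 May 2041.

May 4, 2041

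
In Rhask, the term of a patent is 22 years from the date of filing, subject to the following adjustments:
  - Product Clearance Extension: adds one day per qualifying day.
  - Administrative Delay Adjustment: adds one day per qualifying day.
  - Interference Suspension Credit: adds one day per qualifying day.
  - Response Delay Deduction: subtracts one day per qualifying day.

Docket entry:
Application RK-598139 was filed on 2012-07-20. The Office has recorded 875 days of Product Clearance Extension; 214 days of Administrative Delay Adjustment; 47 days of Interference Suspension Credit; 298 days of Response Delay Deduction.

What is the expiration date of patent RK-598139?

Base term: filing date + 22 years → 20 July 2034.
Product Clearance Extension: +875 days → 11 December 2036.
Administrative Delay Adjustment: +214 days → 13 July 2037.
Interference Suspension Credit: +47 days → 29 August 2037.
Response Delay Deduction: −298 days → 4 November 2036.

2036-11-04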